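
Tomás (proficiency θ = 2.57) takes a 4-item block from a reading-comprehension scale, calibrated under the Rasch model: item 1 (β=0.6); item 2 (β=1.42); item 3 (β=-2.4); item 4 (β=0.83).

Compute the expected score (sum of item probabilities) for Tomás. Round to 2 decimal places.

P(θ) = 1 / (1 + exp(−(θ − β)))
P_1 = 1/(1+e^{-1.9700}) = 0.8776
P_2 = 1/(1+e^{-1.1500}) = 0.7595
P_3 = 1/(1+e^{-4.9700}) = 0.9931
P_4 = 1/(1+e^{-1.7400}) = 0.8507
E[score] = 0.8776 + 0.7595 + 0.9931 + 0.8507 = 3.4809

3.48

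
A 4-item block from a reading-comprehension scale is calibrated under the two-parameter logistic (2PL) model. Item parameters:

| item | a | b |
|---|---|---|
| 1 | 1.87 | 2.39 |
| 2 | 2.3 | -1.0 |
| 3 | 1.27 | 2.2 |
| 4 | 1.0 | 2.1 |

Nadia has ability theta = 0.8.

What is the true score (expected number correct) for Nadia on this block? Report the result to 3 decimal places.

P(theta) = 1 / (1 + exp(−a(theta − b)))
P_1 = 1/(1+e^{2.9733}) = 0.0486
P_2 = 1/(1+e^{-4.1400}) = 0.9843
P_3 = 1/(1+e^{1.7780}) = 0.1446
P_4 = 1/(1+e^{1.3000}) = 0.2142
E[score] = 0.0486 + 0.9843 + 0.1446 + 0.2142 = 1.3917

1.392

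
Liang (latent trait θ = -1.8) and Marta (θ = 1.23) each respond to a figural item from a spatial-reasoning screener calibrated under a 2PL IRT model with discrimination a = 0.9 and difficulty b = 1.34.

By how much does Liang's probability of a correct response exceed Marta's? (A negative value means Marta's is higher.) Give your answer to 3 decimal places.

P(θ) = 1 / (1 + exp(−a(θ − b)))
P(Liang) = 0.0559  [exponent -2.8260]
P(Marta) = 0.4753  [exponent -0.0990]
Difference = 0.0559 − 0.4753 = -0.4193

-0.419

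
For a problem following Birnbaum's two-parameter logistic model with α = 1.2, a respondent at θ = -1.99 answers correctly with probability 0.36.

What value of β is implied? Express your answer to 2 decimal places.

-1.51

P(θ) = 1 / (1 + exp(−α(θ − β)))
logit(0.36) = ln(0.36/0.64) = -0.5754
β = θ − logit/(α) = -1.99 − (-0.5754)/1.2000 = -1.5105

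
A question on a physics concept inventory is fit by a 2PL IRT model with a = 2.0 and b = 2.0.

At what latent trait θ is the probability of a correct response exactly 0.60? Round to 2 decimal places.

P(θ) = 1 / (1 + exp(−a(θ − b)))
logit = ln(0.6000/0.4000) = 0.4055
θ = b + logit/(a) = 2.0 + 0.4055/2.0000 = 2.2027

2.20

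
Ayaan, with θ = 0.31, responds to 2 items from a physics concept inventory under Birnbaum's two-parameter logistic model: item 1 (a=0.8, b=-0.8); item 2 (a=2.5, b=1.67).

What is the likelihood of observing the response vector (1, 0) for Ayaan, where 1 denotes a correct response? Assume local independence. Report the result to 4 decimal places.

0.6856

P(θ) = 1 / (1 + exp(−a(θ − b)))
P_1 = 1/(1+e^{-0.8880}) = 0.7085
P_2 = 1/(1+e^{3.4000}) = 0.0323
L = P_1 × (1−P_2) = 0.7085 × 0.9677 = 0.68560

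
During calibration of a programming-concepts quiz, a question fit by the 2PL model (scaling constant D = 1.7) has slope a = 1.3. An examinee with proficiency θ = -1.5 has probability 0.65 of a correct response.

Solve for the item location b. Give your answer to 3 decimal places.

-1.780

P(θ) = 1 / (1 + exp(−D·a(θ − b)))
logit(0.65) = ln(0.65/0.35) = 0.6190
b = θ − logit/(1.7·a) = -1.5 − 0.6190/2.2100 = -1.7801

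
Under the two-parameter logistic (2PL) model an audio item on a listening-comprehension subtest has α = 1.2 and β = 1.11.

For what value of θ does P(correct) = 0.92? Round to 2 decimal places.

3.15

P(θ) = 1 / (1 + exp(−α(θ − β)))
logit = ln(0.9200/0.0800) = 2.4423
θ = β + logit/(α) = 1.11 + 2.4423/1.2000 = 3.1453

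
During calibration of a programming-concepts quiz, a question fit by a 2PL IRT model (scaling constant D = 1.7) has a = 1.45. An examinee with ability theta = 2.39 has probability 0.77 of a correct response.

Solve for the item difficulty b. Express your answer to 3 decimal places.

1.900

P(theta) = 1 / (1 + exp(−D·a(theta − b)))
logit(0.77) = ln(0.77/0.23) = 1.2083
b = theta − logit/(1.7·a) = 2.39 − 1.2083/2.4650 = 1.8998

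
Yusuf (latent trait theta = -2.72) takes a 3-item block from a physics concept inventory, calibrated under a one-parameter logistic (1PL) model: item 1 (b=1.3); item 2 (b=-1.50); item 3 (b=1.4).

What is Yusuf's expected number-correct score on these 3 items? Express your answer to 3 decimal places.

0.262

P(theta) = 1 / (1 + exp(−(theta − b)))
P_1 = 1/(1+e^{4.0200}) = 0.0176
P_2 = 1/(1+e^{1.2200}) = 0.2279
P_3 = 1/(1+e^{4.1200}) = 0.0160
E[score] = 0.0176 + 0.2279 + 0.0160 = 0.2616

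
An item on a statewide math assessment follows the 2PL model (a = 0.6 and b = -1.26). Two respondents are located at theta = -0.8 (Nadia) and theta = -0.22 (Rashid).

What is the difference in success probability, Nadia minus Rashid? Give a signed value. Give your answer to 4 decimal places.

-0.0826

P(theta) = 1 / (1 + exp(−a(theta − b)))
P(Nadia) = 0.5686  [exponent 0.2760]
P(Rashid) = 0.6511  [exponent 0.6240]
Difference = 0.5686 − 0.6511 = -0.0826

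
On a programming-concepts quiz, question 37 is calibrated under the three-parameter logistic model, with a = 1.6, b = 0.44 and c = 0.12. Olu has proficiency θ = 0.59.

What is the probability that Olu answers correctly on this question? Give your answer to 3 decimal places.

0.613

P(θ) = c + (1 − c) · 1 / (1 + exp(−a(θ − b)))
Exponent: 1.6 × (0.59 − 0.44) = 0.2400
1/(1 + e^{-0.2400}) = 0.5597
P = 0.12 + 0.88 × 0.5597 = 0.6125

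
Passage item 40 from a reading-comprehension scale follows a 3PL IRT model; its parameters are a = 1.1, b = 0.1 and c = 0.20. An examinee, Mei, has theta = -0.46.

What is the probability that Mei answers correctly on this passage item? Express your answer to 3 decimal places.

P(theta) = c + (1 − c) · 1 / (1 + exp(−a(theta − b)))
Exponent: 1.1 × (-0.46 − 0.1) = -0.6160
1/(1 + e^{0.6160}) = 0.3507
P = 0.20 + 0.80 × 0.3507 = 0.4806

0.481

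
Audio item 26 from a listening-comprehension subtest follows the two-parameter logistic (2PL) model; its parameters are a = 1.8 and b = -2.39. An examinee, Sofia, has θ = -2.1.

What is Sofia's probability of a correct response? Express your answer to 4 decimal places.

P(θ) = 1 / (1 + exp(−a(θ − b)))
Exponent: 1.8 × (-2.1 − (-2.39)) = 0.5220
1/(1 + e^{-0.5220}) = 0.6276

0.6276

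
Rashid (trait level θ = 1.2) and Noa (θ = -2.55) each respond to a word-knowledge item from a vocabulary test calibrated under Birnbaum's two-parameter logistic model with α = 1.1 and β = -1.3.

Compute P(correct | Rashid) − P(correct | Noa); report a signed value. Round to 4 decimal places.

P(θ) = 1 / (1 + exp(−α(θ − β)))
P(Rashid) = 0.9399  [exponent 2.7500]
P(Noa) = 0.2018  [exponent -1.3750]
Difference = 0.9399 − 0.2018 = 0.7381

0.7381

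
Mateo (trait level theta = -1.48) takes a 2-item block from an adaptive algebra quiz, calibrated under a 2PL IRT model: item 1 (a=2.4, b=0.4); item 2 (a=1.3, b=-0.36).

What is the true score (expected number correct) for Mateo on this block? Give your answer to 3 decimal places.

P(theta) = 1 / (1 + exp(−a(theta − b)))
P_1 = 1/(1+e^{4.5120}) = 0.0109
P_2 = 1/(1+e^{1.4560}) = 0.1891
E[score] = 0.0109 + 0.1891 = 0.1999

0.200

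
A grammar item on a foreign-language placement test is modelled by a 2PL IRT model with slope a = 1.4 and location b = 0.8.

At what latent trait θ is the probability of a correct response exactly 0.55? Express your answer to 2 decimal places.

P(θ) = 1 / (1 + exp(−a(θ − b)))
logit = ln(0.5500/0.4500) = 0.2007
θ = b + logit/(a) = 0.8 + 0.2007/1.4000 = 0.9433

0.94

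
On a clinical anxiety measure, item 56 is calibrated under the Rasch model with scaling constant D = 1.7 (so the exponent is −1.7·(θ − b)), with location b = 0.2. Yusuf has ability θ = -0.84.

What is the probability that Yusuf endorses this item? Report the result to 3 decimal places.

0.146

P(θ) = 1 / (1 + exp(−D·(θ − b)))
Exponent: 1.7 × (-0.84 − 0.2) = -1.7680
1/(1 + e^{1.7680}) = 0.1458
P = 0.1458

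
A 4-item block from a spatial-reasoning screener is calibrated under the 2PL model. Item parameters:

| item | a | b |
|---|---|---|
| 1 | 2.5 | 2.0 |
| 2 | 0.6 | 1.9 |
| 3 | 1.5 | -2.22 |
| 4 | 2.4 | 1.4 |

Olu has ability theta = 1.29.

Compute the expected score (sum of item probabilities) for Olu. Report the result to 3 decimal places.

P(theta) = 1 / (1 + exp(−a(theta − b)))
P_1 = 1/(1+e^{1.7750}) = 0.1449
P_2 = 1/(1+e^{0.3660}) = 0.4095
P_3 = 1/(1+e^{-5.2650}) = 0.9949
P_4 = 1/(1+e^{0.2640}) = 0.4344
E[score] = 0.1449 + 0.4095 + 0.9949 + 0.4344 = 1.9837

1.984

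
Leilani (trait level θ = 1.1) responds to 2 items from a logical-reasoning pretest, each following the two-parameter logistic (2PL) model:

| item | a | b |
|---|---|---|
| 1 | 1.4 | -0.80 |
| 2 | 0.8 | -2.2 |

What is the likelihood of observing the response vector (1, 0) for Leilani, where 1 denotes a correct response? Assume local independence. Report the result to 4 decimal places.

P(θ) = 1 / (1 + exp(−a(θ − b)))
P_1 = 1/(1+e^{-2.6600}) = 0.9346
P_2 = 1/(1+e^{-2.6400}) = 0.9334
L = P_1 × (1−P_2) = 0.9346 × 0.0666 = 0.06225

0.0623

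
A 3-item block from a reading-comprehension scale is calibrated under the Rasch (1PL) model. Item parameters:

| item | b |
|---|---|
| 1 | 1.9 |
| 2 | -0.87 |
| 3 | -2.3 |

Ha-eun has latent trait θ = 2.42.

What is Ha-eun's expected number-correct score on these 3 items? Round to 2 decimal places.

2.58

P(θ) = 1 / (1 + exp(−(θ − b)))
P_1 = 1/(1+e^{-0.5200}) = 0.6271
P_2 = 1/(1+e^{-3.2900}) = 0.9641
P_3 = 1/(1+e^{-4.7200}) = 0.9912
E[score] = 0.6271 + 0.9641 + 0.9912 = 2.5824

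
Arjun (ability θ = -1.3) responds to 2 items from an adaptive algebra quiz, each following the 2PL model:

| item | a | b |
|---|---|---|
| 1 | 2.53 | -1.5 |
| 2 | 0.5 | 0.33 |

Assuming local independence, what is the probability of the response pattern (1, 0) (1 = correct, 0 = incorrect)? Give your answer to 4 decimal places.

P(θ) = 1 / (1 + exp(−a(θ − b)))
P_1 = 1/(1+e^{-0.5060}) = 0.6239
P_2 = 1/(1+e^{0.8150}) = 0.3068
L = P_1 × (1−P_2) = 0.6239 × 0.6932 = 0.43245

0.4324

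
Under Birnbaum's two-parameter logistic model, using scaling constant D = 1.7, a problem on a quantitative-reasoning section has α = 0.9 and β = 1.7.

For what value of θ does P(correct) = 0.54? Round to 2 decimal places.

P(θ) = 1 / (1 + exp(−D·α(θ − β)))
logit = ln(0.5400/0.4600) = 0.1603
θ = β + logit/(1.7·α) = 1.7 + 0.1603/1.5300 = 1.8048

1.80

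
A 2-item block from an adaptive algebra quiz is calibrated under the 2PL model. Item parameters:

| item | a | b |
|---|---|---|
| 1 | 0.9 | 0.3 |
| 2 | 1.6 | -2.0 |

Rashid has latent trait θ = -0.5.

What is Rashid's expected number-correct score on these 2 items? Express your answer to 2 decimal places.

P(θ) = 1 / (1 + exp(−a(θ − b)))
P_1 = 1/(1+e^{0.7200}) = 0.3274
P_2 = 1/(1+e^{-2.4000}) = 0.9168
E[score] = 0.3274 + 0.9168 = 1.2442

1.24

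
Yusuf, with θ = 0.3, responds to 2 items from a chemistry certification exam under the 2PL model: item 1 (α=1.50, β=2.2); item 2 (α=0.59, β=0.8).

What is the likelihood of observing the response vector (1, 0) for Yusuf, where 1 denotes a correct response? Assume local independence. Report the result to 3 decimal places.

P(θ) = 1 / (1 + exp(−α(θ − β)))
P_1 = 1/(1+e^{2.8500}) = 0.0547
P_2 = 1/(1+e^{0.2950}) = 0.4268
L = P_1 × (1−P_2) = 0.0547 × 0.5732 = 0.03134

0.031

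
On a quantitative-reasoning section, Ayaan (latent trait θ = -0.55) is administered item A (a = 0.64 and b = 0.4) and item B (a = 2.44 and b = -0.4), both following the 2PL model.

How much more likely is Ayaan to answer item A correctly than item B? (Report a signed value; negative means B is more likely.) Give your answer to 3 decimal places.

-0.057

P(θ) = 1 / (1 + exp(−a(θ − b)))
P_A = 0.3525
P_B = 0.4095
P_A − P_B = -0.0570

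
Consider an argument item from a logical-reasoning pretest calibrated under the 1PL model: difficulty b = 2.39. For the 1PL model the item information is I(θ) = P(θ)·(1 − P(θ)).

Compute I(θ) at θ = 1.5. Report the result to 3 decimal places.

0.206

P = 1/(1+e^{0.8900}) = 0.2911
P(1−P) = 0.2911 × 0.7089 = 0.2064
I = P(1−P) = 0.20636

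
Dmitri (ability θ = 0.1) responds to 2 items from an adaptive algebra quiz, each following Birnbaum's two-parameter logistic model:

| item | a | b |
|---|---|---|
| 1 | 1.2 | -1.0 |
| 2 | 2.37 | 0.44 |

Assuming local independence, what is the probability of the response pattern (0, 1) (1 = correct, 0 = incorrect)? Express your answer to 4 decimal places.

P(θ) = 1 / (1 + exp(−a(θ − b)))
P_1 = 1/(1+e^{-1.3200}) = 0.7892
P_2 = 1/(1+e^{0.8058}) = 0.3088
L = (1−P_1) × P_2 = 0.2108 × 0.3088 = 0.06510

0.0651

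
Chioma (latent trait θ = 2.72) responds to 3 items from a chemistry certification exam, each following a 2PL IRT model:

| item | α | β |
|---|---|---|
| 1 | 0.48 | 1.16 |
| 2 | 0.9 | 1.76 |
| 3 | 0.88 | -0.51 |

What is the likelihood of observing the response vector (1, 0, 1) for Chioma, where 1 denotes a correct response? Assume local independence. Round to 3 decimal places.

0.190

P(θ) = 1 / (1 + exp(−α(θ − β)))
P_1 = 1/(1+e^{-0.7488}) = 0.6789
P_2 = 1/(1+e^{-0.8640}) = 0.7035
P_3 = 1/(1+e^{-2.8424}) = 0.9449
L = P_1 × (1−P_2) × P_3 = 0.6789 × 0.2965 × 0.9449 = 0.19022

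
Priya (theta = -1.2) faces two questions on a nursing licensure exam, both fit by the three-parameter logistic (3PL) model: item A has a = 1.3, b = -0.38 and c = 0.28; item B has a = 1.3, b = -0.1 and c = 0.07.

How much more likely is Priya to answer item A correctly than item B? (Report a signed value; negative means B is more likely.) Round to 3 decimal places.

0.215

P(theta) = c + (1 − c) · 1 / (1 + exp(−a(theta − b)))
P_A = 0.4644
P_B = 0.2496
P_A − P_B = 0.2149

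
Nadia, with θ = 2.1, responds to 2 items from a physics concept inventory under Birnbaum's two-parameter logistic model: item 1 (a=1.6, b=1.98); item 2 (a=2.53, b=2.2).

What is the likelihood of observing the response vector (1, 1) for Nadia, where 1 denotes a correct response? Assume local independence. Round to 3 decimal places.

0.239

P(θ) = 1 / (1 + exp(−a(θ − b)))
P_1 = 1/(1+e^{-0.1920}) = 0.5479
P_2 = 1/(1+e^{0.2530}) = 0.4371
L = P_1 × P_2 = 0.5479 × 0.4371 = 0.23946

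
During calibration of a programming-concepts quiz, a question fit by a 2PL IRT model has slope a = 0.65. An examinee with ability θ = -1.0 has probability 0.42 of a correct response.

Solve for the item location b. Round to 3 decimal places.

P(θ) = 1 / (1 + exp(−a(θ − b)))
logit(0.42) = ln(0.42/0.58) = -0.3228
b = θ − logit/(a) = -1.0 − (-0.3228)/0.6500 = -0.5034

-0.503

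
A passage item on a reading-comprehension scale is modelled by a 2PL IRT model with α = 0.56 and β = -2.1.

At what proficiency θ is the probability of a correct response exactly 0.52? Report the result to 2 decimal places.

P(θ) = 1 / (1 + exp(−α(θ − β)))
logit = ln(0.5200/0.4800) = 0.0800
θ = β + logit/(α) = -2.1 + 0.0800/0.5600 = -1.9571

-1.96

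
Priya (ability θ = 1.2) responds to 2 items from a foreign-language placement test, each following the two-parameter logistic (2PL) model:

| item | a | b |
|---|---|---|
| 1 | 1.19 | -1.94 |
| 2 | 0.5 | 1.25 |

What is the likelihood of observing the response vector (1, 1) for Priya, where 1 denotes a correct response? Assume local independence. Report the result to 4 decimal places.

0.4823

P(θ) = 1 / (1 + exp(−a(θ − b)))
P_1 = 1/(1+e^{-3.7366}) = 0.9767
P_2 = 1/(1+e^{0.0250}) = 0.4938
L = P_1 × P_2 = 0.9767 × 0.4938 = 0.48226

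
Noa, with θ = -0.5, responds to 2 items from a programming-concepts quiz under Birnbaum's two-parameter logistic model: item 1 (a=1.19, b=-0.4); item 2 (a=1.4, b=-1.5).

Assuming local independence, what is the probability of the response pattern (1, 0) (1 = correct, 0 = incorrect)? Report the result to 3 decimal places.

0.093

P(θ) = 1 / (1 + exp(−a(θ − b)))
P_1 = 1/(1+e^{0.1190}) = 0.4703
P_2 = 1/(1+e^{-1.4000}) = 0.8022
L = P_1 × (1−P_2) = 0.4703 × 0.1978 = 0.09303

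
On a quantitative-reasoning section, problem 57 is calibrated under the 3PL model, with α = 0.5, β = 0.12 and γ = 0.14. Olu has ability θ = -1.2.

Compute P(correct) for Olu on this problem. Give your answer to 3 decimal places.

P(θ) = γ + (1 − γ) · 1 / (1 + exp(−α(θ − β)))
Exponent: 0.5 × (-1.2 − 0.12) = -0.6600
1/(1 + e^{0.6600}) = 0.3407
P = 0.14 + 0.86 × 0.3407 = 0.4330

0.433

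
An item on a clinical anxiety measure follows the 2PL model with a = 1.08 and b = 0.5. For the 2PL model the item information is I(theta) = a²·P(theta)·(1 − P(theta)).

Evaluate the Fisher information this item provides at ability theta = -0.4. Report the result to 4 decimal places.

P = 1/(1+e^{0.9720}) = 0.2745
P(1−P) = 0.2745 × 0.7255 = 0.1991
I = a² × P(1−P) = 1.08² × 0.1991 = 0.23228

0.2323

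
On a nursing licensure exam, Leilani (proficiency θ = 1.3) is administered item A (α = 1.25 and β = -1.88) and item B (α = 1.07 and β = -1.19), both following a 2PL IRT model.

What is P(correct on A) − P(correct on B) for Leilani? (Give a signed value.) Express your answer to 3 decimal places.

0.047

P(θ) = 1 / (1 + exp(−α(θ − β)))
P_A = 0.9816
P_B = 0.9349
P_A − P_B = 0.0467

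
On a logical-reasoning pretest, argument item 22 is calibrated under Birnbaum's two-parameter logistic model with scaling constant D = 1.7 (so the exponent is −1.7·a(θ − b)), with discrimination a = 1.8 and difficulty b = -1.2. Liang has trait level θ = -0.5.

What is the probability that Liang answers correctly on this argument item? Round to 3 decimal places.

0.895

P(θ) = 1 / (1 + exp(−D·a(θ − b)))
Exponent: 1.7 × 1.8 × (-0.5 − (-1.2)) = 2.1420
1/(1 + e^{-2.1420}) = 0.8949
P = 0.8949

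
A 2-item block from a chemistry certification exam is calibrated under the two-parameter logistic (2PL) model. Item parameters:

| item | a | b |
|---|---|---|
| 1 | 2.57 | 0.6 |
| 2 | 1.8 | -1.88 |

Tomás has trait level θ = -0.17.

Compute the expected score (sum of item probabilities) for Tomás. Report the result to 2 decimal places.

1.08

P(θ) = 1 / (1 + exp(−a(θ − b)))
P_1 = 1/(1+e^{1.9789}) = 0.1214
P_2 = 1/(1+e^{-3.0780}) = 0.9560
E[score] = 0.1214 + 0.9560 = 1.0774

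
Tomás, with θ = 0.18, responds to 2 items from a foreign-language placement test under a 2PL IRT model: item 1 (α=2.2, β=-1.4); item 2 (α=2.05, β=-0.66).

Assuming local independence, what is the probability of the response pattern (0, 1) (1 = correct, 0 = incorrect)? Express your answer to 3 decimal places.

P(θ) = 1 / (1 + exp(−α(θ − β)))
P_1 = 1/(1+e^{-3.4760}) = 0.9700
P_2 = 1/(1+e^{-1.7220}) = 0.8484
L = (1−P_1) × P_2 = 0.0300 × 0.8484 = 0.02545

0.025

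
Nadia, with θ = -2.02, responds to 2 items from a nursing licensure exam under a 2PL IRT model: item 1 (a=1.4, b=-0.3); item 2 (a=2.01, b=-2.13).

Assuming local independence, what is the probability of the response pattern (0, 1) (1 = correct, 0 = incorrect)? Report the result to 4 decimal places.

P(θ) = 1 / (1 + exp(−a(θ − b)))
P_1 = 1/(1+e^{2.4080}) = 0.0826
P_2 = 1/(1+e^{-0.2211}) = 0.5551
L = (1−P_1) × P_2 = 0.9174 × 0.5551 = 0.50922

0.5092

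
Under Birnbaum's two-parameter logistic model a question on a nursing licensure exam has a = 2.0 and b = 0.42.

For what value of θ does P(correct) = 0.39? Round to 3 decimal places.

0.196

P(θ) = 1 / (1 + exp(−a(θ − b)))
logit = ln(0.3900/0.6100) = -0.4473
θ = b + logit/(a) = 0.42 + (-0.4473)/2.0000 = 0.1963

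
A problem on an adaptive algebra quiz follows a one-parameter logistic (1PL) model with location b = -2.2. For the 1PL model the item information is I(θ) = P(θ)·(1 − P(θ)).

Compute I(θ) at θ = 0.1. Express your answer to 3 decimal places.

0.083

P = 1/(1+e^{-2.3000}) = 0.9089
P(1−P) = 0.9089 × 0.0911 = 0.0828
I = P(1−P) = 0.08282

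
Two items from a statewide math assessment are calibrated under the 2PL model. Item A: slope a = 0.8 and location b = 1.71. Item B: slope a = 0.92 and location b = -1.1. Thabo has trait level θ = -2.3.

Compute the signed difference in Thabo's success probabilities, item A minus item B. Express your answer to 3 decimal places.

-0.210

P(θ) = 1 / (1 + exp(−a(θ − b)))
P_A = 0.0389
P_B = 0.2490
P_A − P_B = -0.2101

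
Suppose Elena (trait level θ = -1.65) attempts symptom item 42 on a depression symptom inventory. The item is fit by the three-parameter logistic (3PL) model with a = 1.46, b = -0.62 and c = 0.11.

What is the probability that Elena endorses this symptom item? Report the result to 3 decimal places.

P(θ) = c + (1 − c) · 1 / (1 + exp(−a(θ − b)))
Exponent: 1.46 × (-1.65 − (-0.62)) = -1.5038
1/(1 + e^{1.5038}) = 0.1819
P = 0.11 + 0.89 × 0.1819 = 0.2719

0.272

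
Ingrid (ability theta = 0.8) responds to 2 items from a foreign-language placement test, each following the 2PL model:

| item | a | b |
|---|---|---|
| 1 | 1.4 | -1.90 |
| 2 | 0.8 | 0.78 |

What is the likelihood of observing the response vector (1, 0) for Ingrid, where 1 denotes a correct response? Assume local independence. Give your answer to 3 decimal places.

0.485

P(theta) = 1 / (1 + exp(−a(theta − b)))
P_1 = 1/(1+e^{-3.7800}) = 0.9777
P_2 = 1/(1+e^{-0.0160}) = 0.5040
L = P_1 × (1−P_2) = 0.9777 × 0.4960 = 0.48493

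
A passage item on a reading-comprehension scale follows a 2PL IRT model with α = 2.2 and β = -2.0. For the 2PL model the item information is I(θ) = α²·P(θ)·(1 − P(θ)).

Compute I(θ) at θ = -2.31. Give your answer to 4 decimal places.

P = 1/(1+e^{0.6820}) = 0.3358
P(1−P) = 0.3358 × 0.6642 = 0.2230
I = α² × P(1−P) = 2.2² × 0.2230 = 1.07953

1.0795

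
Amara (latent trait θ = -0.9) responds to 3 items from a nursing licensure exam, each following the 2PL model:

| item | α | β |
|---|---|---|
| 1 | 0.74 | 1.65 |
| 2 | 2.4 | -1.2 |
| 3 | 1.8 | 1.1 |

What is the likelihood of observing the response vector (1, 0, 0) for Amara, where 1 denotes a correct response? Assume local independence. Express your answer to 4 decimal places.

P(θ) = 1 / (1 + exp(−α(θ − β)))
P_1 = 1/(1+e^{1.8870}) = 0.1316
P_2 = 1/(1+e^{-0.7200}) = 0.6726
P_3 = 1/(1+e^{3.6000}) = 0.0266
L = P_1 × (1−P_2) × (1−P_3) = 0.1316 × 0.3274 × 0.9734 = 0.04193

0.0419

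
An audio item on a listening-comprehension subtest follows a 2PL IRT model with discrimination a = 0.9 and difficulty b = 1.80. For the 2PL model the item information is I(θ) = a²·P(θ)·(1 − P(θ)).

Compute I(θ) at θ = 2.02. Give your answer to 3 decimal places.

0.201

P = 1/(1+e^{-0.1980}) = 0.5493
P(1−P) = 0.5493 × 0.4507 = 0.2476
I = a² × P(1−P) = 0.9² × 0.2476 = 0.20053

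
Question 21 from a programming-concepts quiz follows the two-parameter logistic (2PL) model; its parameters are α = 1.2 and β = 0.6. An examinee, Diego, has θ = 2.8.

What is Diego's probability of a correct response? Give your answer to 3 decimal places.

P(θ) = 1 / (1 + exp(−α(θ − β)))
Exponent: 1.2 × (2.8 − 0.6) = 2.6400
1/(1 + e^{-2.6400}) = 0.9334

0.933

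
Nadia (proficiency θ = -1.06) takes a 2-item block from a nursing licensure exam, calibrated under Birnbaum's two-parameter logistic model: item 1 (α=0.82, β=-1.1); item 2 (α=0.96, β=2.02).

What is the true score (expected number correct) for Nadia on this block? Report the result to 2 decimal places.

0.56

P(θ) = 1 / (1 + exp(−α(θ − β)))
P_1 = 1/(1+e^{-0.0328}) = 0.5082
P_2 = 1/(1+e^{2.9568}) = 0.0494
E[score] = 0.5082 + 0.0494 = 0.5576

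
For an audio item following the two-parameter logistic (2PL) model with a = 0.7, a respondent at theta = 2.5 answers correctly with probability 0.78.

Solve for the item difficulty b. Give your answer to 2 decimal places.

P(theta) = 1 / (1 + exp(−a(theta − b)))
logit(0.78) = ln(0.78/0.22) = 1.2657
b = theta − logit/(a) = 2.5 − 1.2657/0.7000 = 0.6919

0.69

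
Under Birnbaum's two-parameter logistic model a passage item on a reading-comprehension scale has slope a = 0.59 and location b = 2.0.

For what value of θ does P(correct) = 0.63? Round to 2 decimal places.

2.90

P(θ) = 1 / (1 + exp(−a(θ − b)))
logit = ln(0.6300/0.3700) = 0.5322
θ = b + logit/(a) = 2.0 + 0.5322/0.5900 = 2.9021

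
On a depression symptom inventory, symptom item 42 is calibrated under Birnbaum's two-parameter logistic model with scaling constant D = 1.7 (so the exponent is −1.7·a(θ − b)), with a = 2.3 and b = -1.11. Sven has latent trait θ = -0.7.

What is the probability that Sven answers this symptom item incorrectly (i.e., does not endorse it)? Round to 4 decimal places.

P(θ) = 1 / (1 + exp(−D·a(θ − b)))
Exponent: 1.7 × 2.3 × (-0.7 − (-1.11)) = 1.6031
1/(1 + e^{-1.6031}) = 0.8325
P = 0.8325
P(incorrect) = 1 − 0.8325 = 0.1675

0.1675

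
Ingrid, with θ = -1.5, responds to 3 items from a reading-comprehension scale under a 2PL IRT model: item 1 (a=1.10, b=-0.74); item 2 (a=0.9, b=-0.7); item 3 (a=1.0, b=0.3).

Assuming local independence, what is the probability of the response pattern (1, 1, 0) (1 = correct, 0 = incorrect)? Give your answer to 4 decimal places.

P(θ) = 1 / (1 + exp(−a(θ − b)))
P_1 = 1/(1+e^{0.8360}) = 0.3024
P_2 = 1/(1+e^{0.7200}) = 0.3274
P_3 = 1/(1+e^{1.8000}) = 0.1419
L = P_1 × P_2 × (1−P_3) = 0.3024 × 0.3274 × 0.8581 = 0.08495

0.0850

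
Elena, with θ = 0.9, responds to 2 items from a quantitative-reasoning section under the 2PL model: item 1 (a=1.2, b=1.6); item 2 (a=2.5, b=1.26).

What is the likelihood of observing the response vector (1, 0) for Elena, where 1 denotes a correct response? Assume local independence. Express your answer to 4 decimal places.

0.2144

P(θ) = 1 / (1 + exp(−a(θ − b)))
P_1 = 1/(1+e^{0.8400}) = 0.3015
P_2 = 1/(1+e^{0.9000}) = 0.2891
L = P_1 × (1−P_2) = 0.3015 × 0.7109 = 0.21438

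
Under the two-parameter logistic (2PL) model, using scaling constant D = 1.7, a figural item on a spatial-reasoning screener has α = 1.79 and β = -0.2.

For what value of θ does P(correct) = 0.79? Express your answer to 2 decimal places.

P(θ) = 1 / (1 + exp(−D·α(θ − β)))
logit = ln(0.7900/0.2100) = 1.3249
θ = β + logit/(1.7·α) = -0.2 + 1.3249/3.0430 = 0.2354

0.24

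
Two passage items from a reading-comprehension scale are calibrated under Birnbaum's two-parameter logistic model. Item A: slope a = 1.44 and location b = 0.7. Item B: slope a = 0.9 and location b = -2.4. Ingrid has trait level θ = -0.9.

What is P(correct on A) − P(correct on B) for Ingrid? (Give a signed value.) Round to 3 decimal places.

P(θ) = 1 / (1 + exp(−a(θ − b)))
P_A = 0.0908
P_B = 0.7941
P_A − P_B = -0.7033

-0.703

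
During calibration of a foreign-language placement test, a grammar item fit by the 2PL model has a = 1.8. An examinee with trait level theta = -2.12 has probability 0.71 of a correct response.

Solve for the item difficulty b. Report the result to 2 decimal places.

P(theta) = 1 / (1 + exp(−a(theta − b)))
logit(0.71) = ln(0.71/0.29) = 0.8954
b = theta − logit/(a) = -2.12 − 0.8954/1.8000 = -2.6174

-2.62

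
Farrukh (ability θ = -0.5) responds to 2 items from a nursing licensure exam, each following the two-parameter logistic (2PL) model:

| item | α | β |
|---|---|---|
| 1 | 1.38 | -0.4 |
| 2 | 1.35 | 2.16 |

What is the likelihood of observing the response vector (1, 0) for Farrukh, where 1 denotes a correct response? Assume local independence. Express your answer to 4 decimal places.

0.4531

P(θ) = 1 / (1 + exp(−α(θ − β)))
P_1 = 1/(1+e^{0.1380}) = 0.4656
P_2 = 1/(1+e^{3.5910}) = 0.0268
L = P_1 × (1−P_2) = 0.4656 × 0.9732 = 0.45306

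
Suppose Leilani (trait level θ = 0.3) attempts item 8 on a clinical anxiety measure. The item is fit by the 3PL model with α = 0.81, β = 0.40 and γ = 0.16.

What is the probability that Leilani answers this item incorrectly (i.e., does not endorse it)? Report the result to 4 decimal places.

0.4370

P(θ) = γ + (1 − γ) · 1 / (1 + exp(−α(θ − β)))
Exponent: 0.81 × (0.3 − 0.40) = -0.0810
1/(1 + e^{0.0810}) = 0.4798
P = 0.16 + 0.84 × 0.4798 = 0.5630
P(incorrect) = 1 − 0.5630 = 0.4370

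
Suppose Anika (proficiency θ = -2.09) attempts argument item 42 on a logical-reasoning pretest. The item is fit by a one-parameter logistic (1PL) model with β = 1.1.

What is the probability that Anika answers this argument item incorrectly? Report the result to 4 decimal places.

0.9605

P(θ) = 1 / (1 + exp(−(θ − β)))
Exponent: (-2.09 − 1.1) = -3.1900
1/(1 + e^{3.1900}) = 0.0395
P = 0.0395
P(incorrect) = 1 − 0.0395 = 0.9605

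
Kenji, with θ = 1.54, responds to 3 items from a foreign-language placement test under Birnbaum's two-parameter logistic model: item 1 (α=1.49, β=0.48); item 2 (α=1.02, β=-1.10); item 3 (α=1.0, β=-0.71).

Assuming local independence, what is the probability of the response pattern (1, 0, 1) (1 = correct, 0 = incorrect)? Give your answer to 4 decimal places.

0.0476

P(θ) = 1 / (1 + exp(−α(θ − β)))
P_1 = 1/(1+e^{-1.5794}) = 0.8291
P_2 = 1/(1+e^{-2.6928}) = 0.9366
P_3 = 1/(1+e^{-2.2500}) = 0.9047
L = P_1 × (1−P_2) × P_3 = 0.8291 × 0.0634 × 0.9047 = 0.04755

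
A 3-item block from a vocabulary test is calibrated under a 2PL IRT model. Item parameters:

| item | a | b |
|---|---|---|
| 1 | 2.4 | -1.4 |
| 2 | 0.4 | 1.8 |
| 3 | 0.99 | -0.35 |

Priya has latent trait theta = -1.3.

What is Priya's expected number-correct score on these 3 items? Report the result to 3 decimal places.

P(theta) = 1 / (1 + exp(−a(theta − b)))
P_1 = 1/(1+e^{-0.2400}) = 0.5597
P_2 = 1/(1+e^{1.2400}) = 0.2244
P_3 = 1/(1+e^{0.9405}) = 0.2808
E[score] = 0.5597 + 0.2244 + 0.2808 = 1.0649

1.065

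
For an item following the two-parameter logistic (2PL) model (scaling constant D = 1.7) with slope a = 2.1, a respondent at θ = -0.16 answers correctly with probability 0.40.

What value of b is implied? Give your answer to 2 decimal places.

P(θ) = 1 / (1 + exp(−D·a(θ − b)))
logit(0.40) = ln(0.40/0.60) = -0.4055
b = θ − logit/(1.7·a) = -0.16 − (-0.4055)/3.5700 = -0.0464

-0.05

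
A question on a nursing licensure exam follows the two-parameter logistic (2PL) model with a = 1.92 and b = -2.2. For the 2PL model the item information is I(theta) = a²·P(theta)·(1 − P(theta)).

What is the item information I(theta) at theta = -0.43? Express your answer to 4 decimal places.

P = 1/(1+e^{-3.3984}) = 0.9677
P(1−P) = 0.9677 × 0.0323 = 0.0313
I = a² × P(1−P) = 1.92² × 0.0313 = 0.11538

0.1154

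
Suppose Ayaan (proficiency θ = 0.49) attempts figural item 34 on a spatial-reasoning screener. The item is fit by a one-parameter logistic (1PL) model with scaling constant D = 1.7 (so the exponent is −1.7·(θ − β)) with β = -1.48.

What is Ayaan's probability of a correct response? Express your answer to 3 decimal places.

0.966

P(θ) = 1 / (1 + exp(−D·(θ − β)))
Exponent: 1.7 × (0.49 − (-1.48)) = 3.3490
1/(1 + e^{-3.3490}) = 0.9661
P = 0.9661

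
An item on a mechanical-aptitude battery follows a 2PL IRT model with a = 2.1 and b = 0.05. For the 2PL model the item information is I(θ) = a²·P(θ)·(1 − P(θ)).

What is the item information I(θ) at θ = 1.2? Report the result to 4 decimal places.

0.3321

P = 1/(1+e^{-2.4150}) = 0.9180
P(1−P) = 0.9180 × 0.0820 = 0.0753
I = a² × P(1−P) = 2.1² × 0.0753 = 0.33210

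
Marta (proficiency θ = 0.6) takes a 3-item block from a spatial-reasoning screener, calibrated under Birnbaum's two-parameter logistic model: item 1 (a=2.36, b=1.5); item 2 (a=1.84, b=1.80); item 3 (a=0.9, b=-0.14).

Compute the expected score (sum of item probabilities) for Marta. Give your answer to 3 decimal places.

P(θ) = 1 / (1 + exp(−a(θ − b)))
P_1 = 1/(1+e^{2.1240}) = 0.1068
P_2 = 1/(1+e^{2.2080}) = 0.0990
P_3 = 1/(1+e^{-0.6660}) = 0.6606
E[score] = 0.1068 + 0.0990 + 0.6606 = 0.8664

0.866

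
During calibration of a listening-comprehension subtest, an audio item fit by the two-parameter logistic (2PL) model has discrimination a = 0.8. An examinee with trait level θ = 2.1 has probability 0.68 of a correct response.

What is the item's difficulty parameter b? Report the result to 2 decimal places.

P(θ) = 1 / (1 + exp(−a(θ − b)))
logit(0.68) = ln(0.68/0.32) = 0.7538
b = θ − logit/(a) = 2.1 − 0.7538/0.8000 = 1.1578

1.16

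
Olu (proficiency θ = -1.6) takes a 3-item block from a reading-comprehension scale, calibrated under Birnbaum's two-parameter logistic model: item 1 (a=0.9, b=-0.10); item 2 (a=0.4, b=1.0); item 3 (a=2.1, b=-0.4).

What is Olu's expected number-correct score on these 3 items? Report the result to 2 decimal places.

0.54

P(θ) = 1 / (1 + exp(−a(θ − b)))
P_1 = 1/(1+e^{1.3500}) = 0.2059
P_2 = 1/(1+e^{1.0400}) = 0.2611
P_3 = 1/(1+e^{2.5200}) = 0.0745
E[score] = 0.2059 + 0.2611 + 0.0745 = 0.5415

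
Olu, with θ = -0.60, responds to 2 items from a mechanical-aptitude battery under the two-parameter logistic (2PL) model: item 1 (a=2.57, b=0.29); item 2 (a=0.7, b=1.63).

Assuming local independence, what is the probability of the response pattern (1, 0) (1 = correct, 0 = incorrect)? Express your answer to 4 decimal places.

0.0762

P(θ) = 1 / (1 + exp(−a(θ − b)))
P_1 = 1/(1+e^{2.2873}) = 0.0922
P_2 = 1/(1+e^{1.5610}) = 0.1735
L = P_1 × (1−P_2) = 0.0922 × 0.8265 = 0.07619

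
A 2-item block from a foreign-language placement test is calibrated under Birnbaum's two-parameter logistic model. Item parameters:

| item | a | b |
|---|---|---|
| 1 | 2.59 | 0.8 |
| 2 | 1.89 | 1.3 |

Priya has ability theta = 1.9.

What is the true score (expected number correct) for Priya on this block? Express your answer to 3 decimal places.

1.702

P(theta) = 1 / (1 + exp(−a(theta − b)))
P_1 = 1/(1+e^{-2.8490}) = 0.9453
P_2 = 1/(1+e^{-1.1340}) = 0.7566
E[score] = 0.9453 + 0.7566 = 1.7018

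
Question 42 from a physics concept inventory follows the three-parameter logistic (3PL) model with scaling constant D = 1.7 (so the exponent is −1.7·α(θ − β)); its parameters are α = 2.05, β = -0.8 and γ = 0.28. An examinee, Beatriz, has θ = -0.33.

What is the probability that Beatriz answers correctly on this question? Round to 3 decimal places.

P(θ) = γ + (1 − γ) · 1 / (1 + exp(−D·α(θ − β)))
Exponent: 1.7 × 2.05 × (-0.33 − (-0.8)) = 1.6379
1/(1 + e^{-1.6379}) = 0.8373
P = 0.28 + 0.72 × 0.8373 = 0.8828

0.883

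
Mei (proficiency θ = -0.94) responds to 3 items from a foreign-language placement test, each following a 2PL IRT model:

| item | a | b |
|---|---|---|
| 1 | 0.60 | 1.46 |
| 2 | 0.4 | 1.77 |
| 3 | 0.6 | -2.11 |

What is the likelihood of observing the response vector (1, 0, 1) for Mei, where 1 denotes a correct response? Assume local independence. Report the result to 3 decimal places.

0.096

P(θ) = 1 / (1 + exp(−a(θ − b)))
P_1 = 1/(1+e^{1.4400}) = 0.1915
P_2 = 1/(1+e^{1.0840}) = 0.2527
P_3 = 1/(1+e^{-0.7020}) = 0.6686
L = P_1 × (1−P_2) × P_3 = 0.1915 × 0.7473 × 0.6686 = 0.09570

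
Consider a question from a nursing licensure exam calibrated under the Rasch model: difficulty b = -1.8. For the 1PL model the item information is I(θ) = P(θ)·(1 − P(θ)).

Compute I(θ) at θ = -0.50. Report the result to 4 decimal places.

0.1683

P = 1/(1+e^{-1.3000}) = 0.7858
P(1−P) = 0.7858 × 0.2142 = 0.1683
I = P(1−P) = 0.16830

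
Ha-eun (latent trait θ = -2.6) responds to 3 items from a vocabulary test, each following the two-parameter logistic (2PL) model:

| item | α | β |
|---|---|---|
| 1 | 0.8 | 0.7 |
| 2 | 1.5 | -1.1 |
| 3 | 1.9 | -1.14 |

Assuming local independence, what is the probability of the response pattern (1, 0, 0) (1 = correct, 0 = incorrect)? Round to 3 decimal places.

P(θ) = 1 / (1 + exp(−α(θ − β)))
P_1 = 1/(1+e^{2.6400}) = 0.0666
P_2 = 1/(1+e^{2.2500}) = 0.0953
P_3 = 1/(1+e^{2.7740}) = 0.0587
L = P_1 × (1−P_2) × (1−P_3) = 0.0666 × 0.9047 × 0.9413 = 0.05672

0.057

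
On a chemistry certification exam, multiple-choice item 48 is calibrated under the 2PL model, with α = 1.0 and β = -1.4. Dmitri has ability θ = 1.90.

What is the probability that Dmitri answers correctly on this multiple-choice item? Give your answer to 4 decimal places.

P(θ) = 1 / (1 + exp(−α(θ − β)))
Exponent: 1.0 × (1.90 − (-1.4)) = 3.3000
1/(1 + e^{-3.3000}) = 0.9644

0.9644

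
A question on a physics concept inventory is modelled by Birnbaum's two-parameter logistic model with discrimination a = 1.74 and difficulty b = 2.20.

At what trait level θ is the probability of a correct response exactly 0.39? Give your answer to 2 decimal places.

P(θ) = 1 / (1 + exp(−a(θ − b)))
logit = ln(0.3900/0.6100) = -0.4473
θ = b + logit/(a) = 2.20 + (-0.4473)/1.7400 = 1.9429

1.94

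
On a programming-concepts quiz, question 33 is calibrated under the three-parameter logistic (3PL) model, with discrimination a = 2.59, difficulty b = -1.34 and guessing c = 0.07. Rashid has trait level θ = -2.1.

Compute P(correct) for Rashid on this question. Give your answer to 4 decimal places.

P(θ) = c + (1 − c) · 1 / (1 + exp(−a(θ − b)))
Exponent: 2.59 × (-2.1 − (-1.34)) = -1.9684
1/(1 + e^{1.9684}) = 0.1226
P = 0.07 + 0.93 × 0.1226 = 0.1840

0.1840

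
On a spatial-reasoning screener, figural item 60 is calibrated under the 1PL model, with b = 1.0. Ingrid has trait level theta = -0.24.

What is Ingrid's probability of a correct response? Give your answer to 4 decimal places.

P(theta) = 1 / (1 + exp(−(theta − b)))
Exponent: (-0.24 − 1.0) = -1.2400
1/(1 + e^{1.2400}) = 0.2244
P = 0.2244

0.2244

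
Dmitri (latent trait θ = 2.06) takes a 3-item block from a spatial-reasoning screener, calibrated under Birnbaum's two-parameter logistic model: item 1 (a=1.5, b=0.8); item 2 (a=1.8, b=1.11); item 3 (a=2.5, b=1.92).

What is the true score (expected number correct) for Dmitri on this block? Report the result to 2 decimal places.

P(θ) = 1 / (1 + exp(−a(θ − b)))
P_1 = 1/(1+e^{-1.8900}) = 0.8688
P_2 = 1/(1+e^{-1.7100}) = 0.8468
P_3 = 1/(1+e^{-0.3500}) = 0.5866
E[score] = 0.8688 + 0.8468 + 0.5866 = 2.3022

2.30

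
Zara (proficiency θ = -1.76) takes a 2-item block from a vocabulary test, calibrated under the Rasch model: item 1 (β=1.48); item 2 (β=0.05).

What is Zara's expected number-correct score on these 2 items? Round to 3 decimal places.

0.178

P(θ) = 1 / (1 + exp(−(θ − β)))
P_1 = 1/(1+e^{3.2400}) = 0.0377
P_2 = 1/(1+e^{1.8100}) = 0.1406
E[score] = 0.0377 + 0.1406 = 0.1783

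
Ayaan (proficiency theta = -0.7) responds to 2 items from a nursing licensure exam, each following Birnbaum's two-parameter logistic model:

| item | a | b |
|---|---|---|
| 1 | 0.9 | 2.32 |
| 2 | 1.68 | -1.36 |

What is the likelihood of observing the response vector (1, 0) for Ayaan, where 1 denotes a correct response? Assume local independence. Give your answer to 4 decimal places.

0.0154

P(theta) = 1 / (1 + exp(−a(theta − b)))
P_1 = 1/(1+e^{2.7180}) = 0.0619
P_2 = 1/(1+e^{-1.1088}) = 0.7519
L = P_1 × (1−P_2) = 0.0619 × 0.2481 = 0.01536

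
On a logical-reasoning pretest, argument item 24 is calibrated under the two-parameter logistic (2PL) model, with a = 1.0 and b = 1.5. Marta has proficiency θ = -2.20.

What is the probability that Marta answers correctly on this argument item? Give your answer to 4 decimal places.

0.0241

P(θ) = 1 / (1 + exp(−a(θ − b)))
Exponent: 1.0 × (-2.20 − 1.5) = -3.7000
1/(1 + e^{3.7000}) = 0.0241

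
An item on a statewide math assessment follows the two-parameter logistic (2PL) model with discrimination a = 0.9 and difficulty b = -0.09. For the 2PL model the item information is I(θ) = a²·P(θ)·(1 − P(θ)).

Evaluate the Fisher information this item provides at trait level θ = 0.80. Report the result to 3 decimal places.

0.173

P = 1/(1+e^{-0.8010}) = 0.6902
P(1−P) = 0.6902 × 0.3098 = 0.2138
I = a² × P(1−P) = 0.9² × 0.2138 = 0.17320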